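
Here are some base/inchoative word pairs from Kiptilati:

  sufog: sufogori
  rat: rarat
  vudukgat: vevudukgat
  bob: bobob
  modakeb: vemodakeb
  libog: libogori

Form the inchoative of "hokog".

hokogori

"hokog" has 2 vowels. The stems with 2 vowels (libog → libogori, sufog → sufogori) add -ori.
The other patterns: stems with 1 vowel repeat the first consonant+vowel as a prefix; stems with 3 vowels add the prefix ve-.
So hokog → hokogori.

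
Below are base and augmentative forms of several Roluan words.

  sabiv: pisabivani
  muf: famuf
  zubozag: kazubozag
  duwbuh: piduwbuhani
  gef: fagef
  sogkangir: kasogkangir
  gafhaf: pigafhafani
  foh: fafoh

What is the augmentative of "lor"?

foh and duwbuh both end in -h yet inflect differently (fafoh, piduwbuhani), so the final letter is not what conditions the rule; the number of vowels is.
"lor" has 1 vowel. The stems with 1 vowel (foh → fafoh, gef → fagef, muf → famuf) add the prefix fa-.
So lor → falor.

falor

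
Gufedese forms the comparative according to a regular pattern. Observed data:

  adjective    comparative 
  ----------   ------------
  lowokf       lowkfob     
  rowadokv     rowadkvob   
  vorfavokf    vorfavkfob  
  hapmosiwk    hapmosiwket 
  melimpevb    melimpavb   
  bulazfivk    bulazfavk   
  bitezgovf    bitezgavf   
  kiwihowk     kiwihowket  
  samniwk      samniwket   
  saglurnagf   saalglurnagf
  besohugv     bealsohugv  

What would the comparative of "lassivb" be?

bitezgovf and saglurnagf both end in -f yet inflect differently (bitezgavf, saalglurnagf), so the final letter is not what conditions the rule; the second-to-last letter is.
"lassivb" has second-to-last letter 'v'. The stems whose second-to-last letter is 'v' (melimpevb → melimpavb, bitezgovf → bitezgavf, bulazfivk → bulazfavk) change the last vowel to 'a'.
The other patterns: stems whose second-to-last letter is 'g' insert -al- after the first vowel; stems whose second-to-last letter is 'k' delete the last vowel and add -ob; stems whose second-to-last letter is 'w' add -et.
So lassivb → lassavb.

lassavb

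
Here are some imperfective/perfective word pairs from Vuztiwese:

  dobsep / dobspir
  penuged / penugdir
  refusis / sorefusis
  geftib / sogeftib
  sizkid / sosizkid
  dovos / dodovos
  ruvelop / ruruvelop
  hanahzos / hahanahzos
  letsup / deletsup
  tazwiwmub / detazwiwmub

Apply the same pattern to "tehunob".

penuged and sizkid both end in -d yet inflect differently (penugdir, sosizkid), so the final letter is not what conditions the rule; the last vowel is.
"tehunob" has last vowel 'o'. The stems whose last vowel is 'o' (dovos → dodovos, ruvelop → ruruvelop, hanahzos → hahanahzos) repeat the first consonant+vowel as a prefix.
So tehunob → tetehunob.

tetehunob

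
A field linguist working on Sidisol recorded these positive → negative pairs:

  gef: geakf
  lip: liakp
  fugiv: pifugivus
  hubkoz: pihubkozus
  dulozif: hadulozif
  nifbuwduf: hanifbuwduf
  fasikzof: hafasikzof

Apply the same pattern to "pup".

puakp

"pup" has 1 vowel. The stems with 1 vowel (gef → geakf, lip → liakp) insert -ak- after the first vowel.
The other patterns: stems with 2 vowels add pi- … -us around the stem; stems with 3 vowels add the prefix ha-.
So pup → puakp.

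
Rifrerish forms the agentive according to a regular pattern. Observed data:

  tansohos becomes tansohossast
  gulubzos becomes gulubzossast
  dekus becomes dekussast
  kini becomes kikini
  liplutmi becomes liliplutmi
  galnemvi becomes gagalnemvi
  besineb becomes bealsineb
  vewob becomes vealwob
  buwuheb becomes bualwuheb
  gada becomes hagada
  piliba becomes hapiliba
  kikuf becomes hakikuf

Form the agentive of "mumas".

tansohos and vewob both have last vowel 'o' yet inflect differently (tansohossast, vealwob), so the last vowel is not what conditions the rule; the final letter is.
"mumas" ends in -s. The stems ending in -s (tansohos → tansohossast, gulubzos → gulubzossast, dekus → dekussast) double the final consonant and add -ast.
The other patterns: stems ending in -i repeat the first consonant+vowel as a prefix; stems ending in -b insert -al- after the first vowel; stems ending in -a or -f add the prefix ha-.
So mumas → mumassast.

mumassast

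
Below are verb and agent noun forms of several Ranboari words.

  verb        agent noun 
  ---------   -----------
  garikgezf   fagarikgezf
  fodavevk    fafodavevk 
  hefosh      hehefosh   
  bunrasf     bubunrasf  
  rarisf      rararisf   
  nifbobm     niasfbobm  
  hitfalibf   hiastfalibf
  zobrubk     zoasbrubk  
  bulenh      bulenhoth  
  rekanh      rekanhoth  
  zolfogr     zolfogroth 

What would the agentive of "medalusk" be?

garikgezf and bunrasf both end in -f yet inflect differently (fagarikgezf, bubunrasf), so the final letter is not what conditions the rule; the second-to-last letter is.
"medalusk" has second-to-last letter 's'. The stems whose second-to-last letter is 's' (hefosh → hehefosh, bunrasf → bubunrasf, rarisf → rararisf) repeat the first consonant+vowel as a prefix.
The other patterns: stems whose second-to-last letter is 'v' or 'z' add the prefix fa-; stems whose second-to-last letter is 'b' insert -as- after the first vowel; stems whose second-to-last letter is 'g' or 'n' add -oth.
So medalusk → memedalusk.

memedalusk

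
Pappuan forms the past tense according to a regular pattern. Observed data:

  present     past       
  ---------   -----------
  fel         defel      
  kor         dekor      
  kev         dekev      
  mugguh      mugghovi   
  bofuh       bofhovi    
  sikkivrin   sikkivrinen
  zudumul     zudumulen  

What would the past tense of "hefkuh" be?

fel and zudumul both end in -l yet inflect differently (defel, zudumulen), so the final letter is not what conditions the rule; the number of vowels is.
"hefkuh" has 2 vowels. The stems with 2 vowels (mugguh → mugghovi, bofuh → bofhovi) delete the last vowel and add -ovi.
So hefkuh → hefkhovi.

hefkhovi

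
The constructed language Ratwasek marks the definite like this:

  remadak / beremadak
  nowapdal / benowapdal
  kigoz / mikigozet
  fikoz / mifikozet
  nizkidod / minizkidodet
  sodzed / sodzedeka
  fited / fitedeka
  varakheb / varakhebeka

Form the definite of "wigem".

wigemeka

"wigem" has last vowel 'e'. The stems whose last vowel is 'e' (sodzed → sodzedeka, fited → fitedeka, varakheb → varakhebeka) add -eka.
The other patterns: stems whose last vowel is 'a' add the prefix be-; stems whose last vowel is 'o' add mi- … -et around the stem.
So wigem → wigemeka.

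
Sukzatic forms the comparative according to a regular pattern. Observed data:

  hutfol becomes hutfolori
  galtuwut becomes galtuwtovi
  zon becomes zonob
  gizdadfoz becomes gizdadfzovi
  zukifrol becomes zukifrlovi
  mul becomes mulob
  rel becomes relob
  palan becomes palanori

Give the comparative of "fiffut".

fiffutori

zon and palan both end in -n yet inflect differently (zonob, palanori), so the final letter is not what conditions the rule; the number of vowels is.
"fiffut" has 2 vowels. The stems with 2 vowels (palan → palanori, hutfol → hutfolori) add -ori.
The other patterns: stems with 1 vowel add -ob; stems with 3 vowels delete the last vowel and add -ovi.
So fiffut → fiffutori.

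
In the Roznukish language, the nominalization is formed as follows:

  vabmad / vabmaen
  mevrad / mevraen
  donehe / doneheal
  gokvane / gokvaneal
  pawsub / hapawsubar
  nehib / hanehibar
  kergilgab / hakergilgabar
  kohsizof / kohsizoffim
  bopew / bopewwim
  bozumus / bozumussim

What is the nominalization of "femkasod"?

vabmad and kergilgab both have last vowel 'a' yet inflect differently (vabmaen, hakergilgabar), so the last vowel is not what conditions the rule; the final letter is.
"femkasod" ends in -d. The stems ending in -d (vabmad → vabmaen, mevrad → mevraen) drop the final letter and add -en.
So femkasod → femkasoen.

femkasoen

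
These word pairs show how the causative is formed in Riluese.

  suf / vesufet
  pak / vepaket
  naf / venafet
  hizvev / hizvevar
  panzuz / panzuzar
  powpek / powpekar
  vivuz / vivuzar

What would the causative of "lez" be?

pak and powpek both end in -k yet inflect differently (vepaket, powpekar), so the final letter is not what conditions the rule; the number of vowels is.
"lez" has 1 vowel. The stems with 1 vowel (suf → vesufet, pak → vepaket, naf → venafet) add ve- … -et around the stem.
The other pattern: stems with 2 vowels add -ar.
So lez → velezet.

velezet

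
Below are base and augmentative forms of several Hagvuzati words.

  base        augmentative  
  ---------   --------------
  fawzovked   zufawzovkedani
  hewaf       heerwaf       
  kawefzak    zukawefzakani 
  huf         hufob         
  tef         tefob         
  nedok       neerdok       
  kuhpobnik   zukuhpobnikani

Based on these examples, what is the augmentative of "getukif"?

huf and hewaf both end in -f yet inflect differently (hufob, heerwaf), so the final letter is not what conditions the rule; the number of vowels is.
"getukif" has 3 vowels. The stems with 3 vowels (fawzovked → zufawzovkedani, kuhpobnik → zukuhpobnikani, kawefzak → zukawefzakani) add zu- … -ani around the stem.
So getukif → zugetukifani.

zugetukifani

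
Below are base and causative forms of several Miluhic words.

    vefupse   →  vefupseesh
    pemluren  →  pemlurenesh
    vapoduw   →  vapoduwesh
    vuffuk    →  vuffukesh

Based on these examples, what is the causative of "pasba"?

pasbaesh

Every pair shown (vefupse → vefupseesh, pemluren → pemlurenesh, vapoduw → vapoduwesh, …) follows the same rule: add -esh.
So pasba → pasbaesh.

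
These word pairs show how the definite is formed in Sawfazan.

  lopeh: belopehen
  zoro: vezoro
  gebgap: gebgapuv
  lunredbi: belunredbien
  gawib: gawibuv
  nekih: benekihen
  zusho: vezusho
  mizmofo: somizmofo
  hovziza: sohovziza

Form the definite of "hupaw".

sohupaw

zusho and mizmofo both end in -o yet inflect differently (vezusho, somizmofo), so the final letter is not what conditions the rule; the first letter is.
"hupaw" begins with h-. The one such stem in the data (hovziza → sohovziza) adds the prefix so-, so the same rule applies.
The other patterns: stems beginning with g- add -uv; stems beginning with z- add the prefix ve-; stems beginning with l- or n- add be- … -en around the stem.
So hupaw → sohupaw.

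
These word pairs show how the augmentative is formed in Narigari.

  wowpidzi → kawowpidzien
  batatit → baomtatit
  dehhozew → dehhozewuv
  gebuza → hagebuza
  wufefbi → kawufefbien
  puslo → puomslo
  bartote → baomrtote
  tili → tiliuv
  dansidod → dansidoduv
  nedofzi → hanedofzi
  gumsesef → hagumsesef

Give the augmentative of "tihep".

tihepuv

wufefbi and tili both end in -i yet inflect differently (kawufefbien, tiliuv), so the final letter is not what conditions the rule; the first letter is.
"tihep" begins with t-. The one such stem in the data (tili → tiliuv) adds -uv, so the same rule applies.
So tihep → tihepuv.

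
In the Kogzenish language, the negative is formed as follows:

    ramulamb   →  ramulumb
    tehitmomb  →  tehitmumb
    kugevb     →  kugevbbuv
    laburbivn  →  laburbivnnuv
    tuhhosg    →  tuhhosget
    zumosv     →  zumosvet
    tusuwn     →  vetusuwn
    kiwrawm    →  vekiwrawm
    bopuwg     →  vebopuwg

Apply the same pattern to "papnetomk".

papnetumk

ramulamb and kugevb both end in -b yet inflect differently (ramulumb, kugevbbuv), so the final letter is not what conditions the rule; the second-to-last letter is.
"papnetomk" has second-to-last letter 'm'. The stems whose second-to-last letter is 'm' (ramulamb → ramulumb, tehitmomb → tehitmumb) change the last vowel to 'u'.
The other patterns: stems whose second-to-last letter is 'v' double the final consonant and add -uv; stems whose second-to-last letter is 's' add -et; stems whose second-to-last letter is 'w' add the prefix ve-.
So papnetomk → papnetumk.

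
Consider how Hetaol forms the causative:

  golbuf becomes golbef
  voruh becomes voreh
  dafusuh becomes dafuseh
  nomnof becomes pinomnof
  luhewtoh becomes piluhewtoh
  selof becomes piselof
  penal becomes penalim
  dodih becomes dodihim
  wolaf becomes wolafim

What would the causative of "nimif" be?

"nimif" has last vowel 'i'. The one such stem in the data (dodih → dodihim) adds -im, so the same rule applies.
So nimif → nimifim.

nimifim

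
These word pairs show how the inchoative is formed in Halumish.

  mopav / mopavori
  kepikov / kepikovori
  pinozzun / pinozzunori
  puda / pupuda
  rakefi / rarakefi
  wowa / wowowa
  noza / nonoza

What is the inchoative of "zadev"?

mopav and puda both have last vowel 'a' yet inflect differently (mopavori, pupuda), so the last vowel is not what conditions the rule; whether the stem ends in a vowel or a consonant is.
"zadev" ends in a consonant. The stems ending in a consonant (mopav → mopavori, kepikov → kepikovori, pinozzun → pinozzunori) add -ori.
So zadev → zadevori.

zadevori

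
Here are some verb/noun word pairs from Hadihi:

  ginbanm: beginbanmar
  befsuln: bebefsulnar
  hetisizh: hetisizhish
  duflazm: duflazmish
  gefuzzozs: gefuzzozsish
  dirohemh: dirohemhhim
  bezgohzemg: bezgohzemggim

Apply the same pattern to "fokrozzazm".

"fokrozzazm" has second-to-last letter 'z'. The stems whose second-to-last letter is 'z' (hetisizh → hetisizhish, duflazm → duflazmish, gefuzzozs → gefuzzozsish) add -ish.
So fokrozzazm → fokrozzazmish.

fokrozzazmish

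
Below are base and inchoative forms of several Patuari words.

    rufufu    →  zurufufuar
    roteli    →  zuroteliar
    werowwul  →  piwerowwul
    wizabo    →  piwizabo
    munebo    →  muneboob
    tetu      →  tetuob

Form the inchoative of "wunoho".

wizabo and munebo both end in -o yet inflect differently (piwizabo, muneboob), so the final letter is not what conditions the rule; the first letter is.
"wunoho" begins with w-. The stems beginning with w- (werowwul → piwerowwul, wizabo → piwizabo) add the prefix pi-.
So wunoho → piwunoho.

piwunoho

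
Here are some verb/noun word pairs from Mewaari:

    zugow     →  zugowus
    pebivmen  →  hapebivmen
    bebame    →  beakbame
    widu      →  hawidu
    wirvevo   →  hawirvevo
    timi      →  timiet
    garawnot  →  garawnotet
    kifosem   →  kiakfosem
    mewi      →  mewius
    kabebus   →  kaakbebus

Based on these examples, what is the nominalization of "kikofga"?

kiakkofga

"kikofga" begins with k-. The stems beginning with k- (kabebus → kaakbebus, kifosem → kiakfosem) insert -ak- after the first vowel.
So kikofga → kiakkofga.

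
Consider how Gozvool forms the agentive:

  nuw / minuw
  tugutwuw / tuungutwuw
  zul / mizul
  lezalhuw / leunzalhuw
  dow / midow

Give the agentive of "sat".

dow and tugutwuw both end in -w yet inflect differently (midow, tuungutwuw), so the final letter is not what conditions the rule; the number of vowels is.
"sat" has 1 vowel. The stems with 1 vowel (dow → midow, zul → mizul, nuw → minuw) add the prefix mi-.
So sat → misat.

misat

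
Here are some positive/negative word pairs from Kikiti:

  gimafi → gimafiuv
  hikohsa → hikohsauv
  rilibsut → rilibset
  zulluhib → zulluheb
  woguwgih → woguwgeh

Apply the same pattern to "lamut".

lamet

gimafi and zulluhib both have last vowel 'i' yet inflect differently (gimafiuv, zulluheb), so the last vowel is not what conditions the rule; whether the stem ends in a vowel or a consonant is.
"lamut" ends in a consonant. The stems ending in a consonant (rilibsut → rilibset, zulluhib → zulluheb, woguwgih → woguwgeh) change the last vowel to 'e'.
The other pattern: stems ending in a vowel add -uv.
So lamut → lamet.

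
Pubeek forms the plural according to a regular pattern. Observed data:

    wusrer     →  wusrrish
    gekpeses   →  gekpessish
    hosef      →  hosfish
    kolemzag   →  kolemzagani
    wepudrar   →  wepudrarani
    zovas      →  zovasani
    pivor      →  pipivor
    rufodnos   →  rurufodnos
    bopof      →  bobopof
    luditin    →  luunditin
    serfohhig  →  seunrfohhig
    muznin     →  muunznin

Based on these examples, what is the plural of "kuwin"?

kuunwin

wusrer and wepudrar both end in -r yet inflect differently (wusrrish, wepudrarani), so the final letter is not what conditions the rule; the last vowel is.
"kuwin" has last vowel 'i'. The stems whose last vowel is 'i' (luditin → luunditin, serfohhig → seunrfohhig, muznin → muunznin) insert -un- after the first vowel.
The other patterns: stems whose last vowel is 'e' delete the last vowel and add -ish; stems whose last vowel is 'a' add -ani; stems whose last vowel is 'o' repeat the first consonant+vowel as a prefix.
So kuwin → kuunwin.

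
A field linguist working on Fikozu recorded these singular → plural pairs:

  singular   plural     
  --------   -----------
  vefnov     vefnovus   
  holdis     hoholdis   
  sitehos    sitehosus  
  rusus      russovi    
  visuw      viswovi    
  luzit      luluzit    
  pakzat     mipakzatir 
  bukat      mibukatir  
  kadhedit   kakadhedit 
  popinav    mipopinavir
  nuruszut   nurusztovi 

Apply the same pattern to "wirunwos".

wirunwosus

bukat and kadhedit both end in -t yet inflect differently (mibukatir, kakadhedit), so the final letter is not what conditions the rule; the last vowel is.
"wirunwos" has last vowel 'o'. The stems whose last vowel is 'o' (sitehos → sitehosus, vefnov → vefnovus) add -us.
The other patterns: stems whose last vowel is 'a' add mi- … -ir around the stem; stems whose last vowel is 'i' repeat the first consonant+vowel as a prefix; stems whose last vowel is 'u' delete the last vowel and add -ovi.
So wirunwos → wirunwosus.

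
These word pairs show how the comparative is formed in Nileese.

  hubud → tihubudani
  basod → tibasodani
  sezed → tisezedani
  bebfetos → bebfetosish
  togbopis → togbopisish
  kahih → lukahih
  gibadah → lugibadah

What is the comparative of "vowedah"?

basod and bebfetos both have last vowel 'o' yet inflect differently (tibasodani, bebfetosish), so the last vowel is not what conditions the rule; the final letter is.
"vowedah" ends in -h. The stems ending in -h (kahih → lukahih, gibadah → lugibadah) add the prefix lu-.
The other patterns: stems ending in -d add ti- … -ani around the stem; stems ending in -s add -ish.
So vowedah → luvowedah.

luvowedah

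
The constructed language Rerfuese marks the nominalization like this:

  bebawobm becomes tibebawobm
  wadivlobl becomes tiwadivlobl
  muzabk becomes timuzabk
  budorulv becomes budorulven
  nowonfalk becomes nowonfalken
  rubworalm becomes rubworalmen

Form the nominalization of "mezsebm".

"mezsebm" has second-to-last letter 'b'. The stems whose second-to-last letter is 'b' (bebawobm → tibebawobm, wadivlobl → tiwadivlobl, muzabk → timuzabk) add the prefix ti-.
The other pattern: stems whose second-to-last letter is 'l' add -en.
So mezsebm → timezsebm.

timezsebm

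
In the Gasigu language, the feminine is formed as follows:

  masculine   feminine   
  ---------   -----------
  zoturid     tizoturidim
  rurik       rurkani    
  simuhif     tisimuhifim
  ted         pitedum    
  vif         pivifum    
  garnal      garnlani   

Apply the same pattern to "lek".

"lek" has 1 vowel. The stems with 1 vowel (ted → pitedum, vif → pivifum) add pi- … -um around the stem.
The other patterns: stems with 2 vowels delete the last vowel and add -ani; stems with 3 vowels add ti- … -im around the stem.
So lek → pilekum.

pilekum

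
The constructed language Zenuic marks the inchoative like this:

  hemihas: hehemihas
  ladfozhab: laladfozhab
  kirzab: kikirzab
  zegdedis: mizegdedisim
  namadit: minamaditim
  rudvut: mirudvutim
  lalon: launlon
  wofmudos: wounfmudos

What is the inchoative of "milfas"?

"milfas" has last vowel 'a'. The stems whose last vowel is 'a' (hemihas → hehemihas, ladfozhab → laladfozhab, kirzab → kikirzab) repeat the first consonant+vowel as a prefix.
The other patterns: stems whose last vowel is 'i' or 'u' add mi- … -im around the stem; stems whose last vowel is 'o' insert -un- after the first vowel.
So milfas → mimilfas.

mimilfas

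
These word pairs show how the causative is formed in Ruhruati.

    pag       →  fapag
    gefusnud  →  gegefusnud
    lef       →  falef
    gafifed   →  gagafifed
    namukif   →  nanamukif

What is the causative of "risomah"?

"risomah" has 3 vowels. The stems with 3 vowels (gefusnud → gegefusnud, namukif → nanamukif, gafifed → gagafifed) repeat the first consonant+vowel as a prefix.
The other pattern: stems with 1 vowel add the prefix fa-.
So risomah → ririsomah.

ririsomah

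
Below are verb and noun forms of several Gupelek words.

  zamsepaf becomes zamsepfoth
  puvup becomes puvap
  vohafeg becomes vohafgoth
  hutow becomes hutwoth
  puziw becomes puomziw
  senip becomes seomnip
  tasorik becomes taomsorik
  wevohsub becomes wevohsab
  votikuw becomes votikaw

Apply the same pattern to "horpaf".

horpfoth

"horpaf" has last vowel 'a'. The one such stem in the data (zamsepaf → zamsepfoth) deletes the last vowel and adds -oth (as do hutow, vohafeg), so the same rule applies.
The other patterns: stems whose last vowel is 'u' change the last vowel to 'a'; stems whose last vowel is 'i' insert -om- after the first vowel.
So horpaf → horpfoth.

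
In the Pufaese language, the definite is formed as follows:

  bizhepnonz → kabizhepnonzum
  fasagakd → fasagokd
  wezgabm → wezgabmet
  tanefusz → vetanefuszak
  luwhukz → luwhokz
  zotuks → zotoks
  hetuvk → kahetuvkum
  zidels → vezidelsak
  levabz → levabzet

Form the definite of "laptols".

velaptolsak

"laptols" has second-to-last letter 'l'. The one such stem in the data (zidels → vezidelsak) adds ve- … -ak around the stem, so the same rule applies.
The other patterns: stems whose second-to-last letter is 'k' change the last vowel to 'o'; stems whose second-to-last letter is 'b' add -et; stems whose second-to-last letter is 'n' or 'v' add ka- … -um around the stem.
So laptols → velaptolsak.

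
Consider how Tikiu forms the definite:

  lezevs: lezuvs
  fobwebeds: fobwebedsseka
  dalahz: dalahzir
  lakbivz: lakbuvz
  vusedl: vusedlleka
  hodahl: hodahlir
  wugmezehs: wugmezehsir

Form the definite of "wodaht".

wodahtir

hodahl and vusedl both end in -l yet inflect differently (hodahlir, vusedlleka), so the final letter is not what conditions the rule; the second-to-last letter is.
"wodaht" has second-to-last letter 'h'. The stems whose second-to-last letter is 'h' (wugmezehs → wugmezehsir, hodahl → hodahlir, dalahz → dalahzir) add -ir.
So wodaht → wodahtir.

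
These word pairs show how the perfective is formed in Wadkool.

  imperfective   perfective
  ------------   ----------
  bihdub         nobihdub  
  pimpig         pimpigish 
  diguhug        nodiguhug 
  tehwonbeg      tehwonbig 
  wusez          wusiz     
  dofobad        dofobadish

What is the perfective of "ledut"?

noledut

diguhug and tehwonbeg both end in -g yet inflect differently (nodiguhug, tehwonbig), so the final letter is not what conditions the rule; the last vowel is.
"ledut" has last vowel 'u'. The stems whose last vowel is 'u' (diguhug → nodiguhug, bihdub → nobihdub) add the prefix no-.
So ledut → noledut.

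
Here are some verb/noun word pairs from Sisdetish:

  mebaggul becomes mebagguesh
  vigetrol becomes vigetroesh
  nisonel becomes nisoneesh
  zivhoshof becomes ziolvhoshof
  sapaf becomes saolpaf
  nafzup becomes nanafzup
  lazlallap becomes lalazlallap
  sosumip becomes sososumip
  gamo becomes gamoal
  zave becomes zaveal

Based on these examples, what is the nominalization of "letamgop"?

vigetrol and zivhoshof both have last vowel 'o' yet inflect differently (vigetroesh, ziolvhoshof), so the last vowel is not what conditions the rule; the final letter is.
"letamgop" ends in -p. The stems ending in -p (nafzup → nanafzup, lazlallap → lalazlallap, sosumip → sososumip) repeat the first consonant+vowel as a prefix.
The other patterns: stems ending in -l drop the final letter and add -esh; stems ending in -f insert -ol- after the first vowel; stems ending in -e or -o add -al.
So letamgop → leletamgop.

leletamgop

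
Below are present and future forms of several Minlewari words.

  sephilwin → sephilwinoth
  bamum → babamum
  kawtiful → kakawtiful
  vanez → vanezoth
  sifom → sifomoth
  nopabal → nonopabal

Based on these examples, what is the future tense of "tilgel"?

"tilgel" has last vowel 'e'. The one such stem in the data (vanez → vanezoth) adds -oth, so the same rule applies.
So tilgel → tilgeloth.

tilgeloth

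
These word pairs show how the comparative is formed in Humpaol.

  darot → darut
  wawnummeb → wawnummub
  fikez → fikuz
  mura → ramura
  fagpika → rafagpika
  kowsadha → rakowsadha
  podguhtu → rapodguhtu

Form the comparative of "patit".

fikez and fagpika both begin with f- yet inflect differently (fikuz, rafagpika), so the first letter is not what conditions the rule; whether the stem ends in a vowel or a consonant is.
"patit" ends in a consonant. The stems ending in a consonant (darot → darut, wawnummeb → wawnummub, fikez → fikuz) change the last vowel to 'u'.
So patit → patut.

patut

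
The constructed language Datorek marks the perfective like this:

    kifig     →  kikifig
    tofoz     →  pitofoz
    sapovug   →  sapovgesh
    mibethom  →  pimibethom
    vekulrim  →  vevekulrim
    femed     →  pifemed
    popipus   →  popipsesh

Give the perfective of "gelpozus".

gelpozsesh

sapovug and kifig both end in -g yet inflect differently (sapovgesh, kikifig), so the final letter is not what conditions the rule; the last vowel is.
"gelpozus" has last vowel 'u'. The stems whose last vowel is 'u' (sapovug → sapovgesh, popipus → popipsesh) delete the last vowel and add -esh.
The other patterns: stems whose last vowel is 'e' or 'o' add the prefix pi-; stems whose last vowel is 'i' repeat the first consonant+vowel as a prefix.
So gelpozus → gelpozsesh.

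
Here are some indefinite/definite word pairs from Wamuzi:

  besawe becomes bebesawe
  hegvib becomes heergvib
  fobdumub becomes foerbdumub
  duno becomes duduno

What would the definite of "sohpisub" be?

besawe and fobdumub both have 3 vowels yet inflect differently (bebesawe, foerbdumub), so the number of vowels is not what conditions the rule; whether the stem ends in a vowel or a consonant is.
"sohpisub" ends in a consonant. The stems ending in a consonant (fobdumub → foerbdumub, hegvib → heergvib) insert -er- after the first vowel.
The other pattern: stems ending in a vowel repeat the first consonant+vowel as a prefix.
So sohpisub → soerhpisub.

soerhpisub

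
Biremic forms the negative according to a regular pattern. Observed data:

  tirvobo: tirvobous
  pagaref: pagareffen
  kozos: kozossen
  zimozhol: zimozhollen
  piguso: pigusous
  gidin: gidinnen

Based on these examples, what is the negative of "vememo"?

vememous

piguso and zimozhol both have last vowel 'o' yet inflect differently (pigusous, zimozhollen), so the last vowel is not what conditions the rule; whether the stem ends in a vowel or a consonant is.
"vememo" ends in a vowel. The stems ending in a vowel (piguso → pigusous, tirvobo → tirvobous) add -us.
The other pattern: stems ending in a consonant double the final consonant and add -en.
So vememo → vememous.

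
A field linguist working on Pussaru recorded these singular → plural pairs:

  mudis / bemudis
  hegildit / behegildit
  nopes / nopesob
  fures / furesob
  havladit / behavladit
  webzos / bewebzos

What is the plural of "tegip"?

betegip

"tegip" has last vowel 'i'. The stems whose last vowel is 'i' (hegildit → behegildit, mudis → bemudis, havladit → behavladit) add the prefix be-.
The other pattern: stems whose last vowel is 'e' add -ob.
So tegip → betegip.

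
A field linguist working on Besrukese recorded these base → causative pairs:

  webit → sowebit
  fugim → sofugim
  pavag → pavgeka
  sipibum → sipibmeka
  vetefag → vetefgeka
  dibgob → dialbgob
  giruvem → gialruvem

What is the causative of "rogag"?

fugim and sipibum both end in -m yet inflect differently (sofugim, sipibmeka), so the final letter is not what conditions the rule; the last vowel is.
"rogag" has last vowel 'a'. The stems whose last vowel is 'a' (pavag → pavgeka, vetefag → vetefgeka) delete the last vowel and add -eka.
The other patterns: stems whose last vowel is 'i' add the prefix so-; stems whose last vowel is 'e' or 'o' insert -al- after the first vowel.
So rogag → roggeka.

roggeka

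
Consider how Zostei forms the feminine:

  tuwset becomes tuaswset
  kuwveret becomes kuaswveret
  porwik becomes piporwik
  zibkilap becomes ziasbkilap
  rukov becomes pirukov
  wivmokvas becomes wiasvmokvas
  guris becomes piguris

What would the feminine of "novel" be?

noasvel

"novel" has last vowel 'e'. The stems whose last vowel is 'e' (tuwset → tuaswset, kuwveret → kuaswveret) insert -as- after the first vowel.
The other pattern: stems whose last vowel is 'i' or 'o' add the prefix pi-.
So novel → noasvel.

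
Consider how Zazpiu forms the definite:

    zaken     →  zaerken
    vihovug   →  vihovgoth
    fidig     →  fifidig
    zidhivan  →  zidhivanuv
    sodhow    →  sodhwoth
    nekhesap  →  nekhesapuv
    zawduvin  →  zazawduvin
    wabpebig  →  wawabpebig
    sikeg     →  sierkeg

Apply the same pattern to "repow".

repwoth

sikeg and fidig both end in -g yet inflect differently (sierkeg, fifidig), so the final letter is not what conditions the rule; the last vowel is.
"repow" has last vowel 'o'. The one such stem in the data (sodhow → sodhwoth) deletes the last vowel and adds -oth (as does vihovug), so the same rule applies.
So repow → repwoth.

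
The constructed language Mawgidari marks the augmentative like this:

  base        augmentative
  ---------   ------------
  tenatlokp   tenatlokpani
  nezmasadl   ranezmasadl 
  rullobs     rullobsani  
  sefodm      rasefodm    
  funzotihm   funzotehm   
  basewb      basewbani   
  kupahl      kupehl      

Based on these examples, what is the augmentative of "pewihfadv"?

"pewihfadv" has second-to-last letter 'd'. The stems whose second-to-last letter is 'd' (sefodm → rasefodm, nezmasadl → ranezmasadl) add the prefix ra-.
The other patterns: stems whose second-to-last letter is 'h' change the last vowel to 'e'; stems whose second-to-last letter is 'b', 'k' or 'w' add -ani.
So pewihfadv → rapewihfadv.

rapewihfadv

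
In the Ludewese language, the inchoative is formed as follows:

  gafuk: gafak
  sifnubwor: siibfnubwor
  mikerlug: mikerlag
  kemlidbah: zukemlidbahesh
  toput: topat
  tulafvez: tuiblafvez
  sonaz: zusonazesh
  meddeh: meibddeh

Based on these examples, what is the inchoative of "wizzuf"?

wizzaf

sonaz and tulafvez both end in -z yet inflect differently (zusonazesh, tuiblafvez), so the final letter is not what conditions the rule; the last vowel is.
"wizzuf" has last vowel 'u'. The stems whose last vowel is 'u' (toput → topat, mikerlug → mikerlag, gafuk → gafak) change the last vowel to 'a'.
So wizzuf → wizzaf.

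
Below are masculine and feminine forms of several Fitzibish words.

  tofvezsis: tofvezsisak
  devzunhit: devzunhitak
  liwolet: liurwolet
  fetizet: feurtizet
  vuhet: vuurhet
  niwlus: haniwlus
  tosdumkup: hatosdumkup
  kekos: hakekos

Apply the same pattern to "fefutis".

devzunhit and liwolet both end in -t yet inflect differently (devzunhitak, liurwolet), so the final letter is not what conditions the rule; the last vowel is.
"fefutis" has last vowel 'i'. The stems whose last vowel is 'i' (tofvezsis → tofvezsisak, devzunhit → devzunhitak) add -ak.
The other patterns: stems whose last vowel is 'e' insert -ur- after the first vowel; stems whose last vowel is 'o' or 'u' add the prefix ha-.
So fefutis → fefutisak.

fefutisak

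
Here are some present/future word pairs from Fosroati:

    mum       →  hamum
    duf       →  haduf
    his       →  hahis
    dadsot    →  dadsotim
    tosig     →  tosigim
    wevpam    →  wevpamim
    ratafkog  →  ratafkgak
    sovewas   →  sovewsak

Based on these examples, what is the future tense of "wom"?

mum and wevpam both end in -m yet inflect differently (hamum, wevpamim), so the final letter is not what conditions the rule; the number of vowels is.
"wom" has 1 vowel. The stems with 1 vowel (mum → hamum, duf → haduf, his → hahis) add the prefix ha-.
So wom → hawom.

hawom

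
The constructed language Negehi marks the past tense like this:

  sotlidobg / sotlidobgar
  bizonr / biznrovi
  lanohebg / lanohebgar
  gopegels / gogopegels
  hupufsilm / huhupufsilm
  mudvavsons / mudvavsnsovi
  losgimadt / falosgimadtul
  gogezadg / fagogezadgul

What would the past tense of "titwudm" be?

gogezadg and sotlidobg both end in -g yet inflect differently (fagogezadgul, sotlidobgar), so the final letter is not what conditions the rule; the second-to-last letter is.
"titwudm" has second-to-last letter 'd'. The stems whose second-to-last letter is 'd' (losgimadt → falosgimadtul, gogezadg → fagogezadgul) add fa- … -ul around the stem.
So titwudm → fatitwudmul.

fatitwudmul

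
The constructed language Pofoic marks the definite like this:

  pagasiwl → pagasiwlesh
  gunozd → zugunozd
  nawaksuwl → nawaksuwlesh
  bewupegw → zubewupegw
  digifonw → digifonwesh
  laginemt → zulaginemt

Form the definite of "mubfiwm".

mubfiwmesh

"mubfiwm" has second-to-last letter 'w'. The stems whose second-to-last letter is 'w' (pagasiwl → pagasiwlesh, nawaksuwl → nawaksuwlesh) add -esh.
So mubfiwm → mubfiwmesh.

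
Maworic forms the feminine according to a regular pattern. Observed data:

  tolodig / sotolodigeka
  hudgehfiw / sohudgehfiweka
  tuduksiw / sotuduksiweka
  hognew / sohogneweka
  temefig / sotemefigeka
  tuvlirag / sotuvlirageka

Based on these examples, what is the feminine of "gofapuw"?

Every pair shown (tolodig → sotolodigeka, hudgehfiw → sohudgehfiweka, tuduksiw → sotuduksiweka, …) follows the same rule: add so- … -eka around the stem.
So gofapuw → sogofapuweka.

sogofapuweka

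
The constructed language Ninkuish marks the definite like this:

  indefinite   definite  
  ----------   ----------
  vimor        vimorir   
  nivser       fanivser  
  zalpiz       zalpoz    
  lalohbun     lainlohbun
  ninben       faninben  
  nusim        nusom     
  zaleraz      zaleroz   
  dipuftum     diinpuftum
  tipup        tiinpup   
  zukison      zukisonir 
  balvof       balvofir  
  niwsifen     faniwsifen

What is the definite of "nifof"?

nivser and vimor both end in -r yet inflect differently (fanivser, vimorir), so the final letter is not what conditions the rule; the last vowel is.
"nifof" has last vowel 'o'. The stems whose last vowel is 'o' (vimor → vimorir, balvof → balvofir, zukison → zukisonir) add -ir.
The other patterns: stems whose last vowel is 'a' or 'i' change the last vowel to 'o'; stems whose last vowel is 'e' add the prefix fa-; stems whose last vowel is 'u' insert -in- after the first vowel.
So nifof → nifofir.

nifofir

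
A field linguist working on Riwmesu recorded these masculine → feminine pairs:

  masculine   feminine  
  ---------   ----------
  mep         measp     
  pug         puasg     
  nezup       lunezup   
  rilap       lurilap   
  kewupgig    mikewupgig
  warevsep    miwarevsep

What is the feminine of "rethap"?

lurethap

"rethap" has 2 vowels. The stems with 2 vowels (nezup → lunezup, rilap → lurilap) add the prefix lu-.
The other patterns: stems with 1 vowel insert -as- after the first vowel; stems with 3 vowels add the prefix mi-.
So rethap → lurethap.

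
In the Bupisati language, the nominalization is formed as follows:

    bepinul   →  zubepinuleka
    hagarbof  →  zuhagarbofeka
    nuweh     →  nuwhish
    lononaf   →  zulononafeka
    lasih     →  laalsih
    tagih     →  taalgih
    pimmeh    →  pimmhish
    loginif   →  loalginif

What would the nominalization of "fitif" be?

nuweh and lasih both end in -h yet inflect differently (nuwhish, laalsih), so the final letter is not what conditions the rule; the last vowel is.
"fitif" has last vowel 'i'. The stems whose last vowel is 'i' (lasih → laalsih, tagih → taalgih, loginif → loalginif) insert -al- after the first vowel.
The other patterns: stems whose last vowel is 'e' delete the last vowel and add -ish; stems whose last vowel is 'a', 'o' or 'u' add zu- … -eka around the stem.
So fitif → fialtif.

fialtif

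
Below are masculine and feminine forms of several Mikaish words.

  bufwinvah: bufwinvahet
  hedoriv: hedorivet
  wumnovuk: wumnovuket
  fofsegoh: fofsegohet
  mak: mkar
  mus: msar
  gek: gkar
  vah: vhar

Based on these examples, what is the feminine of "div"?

dvar

"div" has 1 vowel. The stems with 1 vowel (mak → mkar, mus → msar, gek → gkar) delete the last vowel and add -ar.
The other pattern: stems with 3 vowels add -et.
So div → dvar.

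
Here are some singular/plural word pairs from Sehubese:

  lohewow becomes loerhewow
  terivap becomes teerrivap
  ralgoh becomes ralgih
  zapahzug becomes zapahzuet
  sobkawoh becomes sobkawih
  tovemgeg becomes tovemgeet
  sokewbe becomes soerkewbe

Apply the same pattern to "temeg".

tovemgeg and sokewbe both have last vowel 'e' yet inflect differently (tovemgeet, soerkewbe), so the last vowel is not what conditions the rule; the final letter is.
"temeg" ends in -g. The stems ending in -g (zapahzug → zapahzuet, tovemgeg → tovemgeet) drop the final letter and add -et.
The other patterns: stems ending in -h change the last vowel to 'i'; stems ending in -e, -p or -w insert -er- after the first vowel.
So temeg → temeet.

temeet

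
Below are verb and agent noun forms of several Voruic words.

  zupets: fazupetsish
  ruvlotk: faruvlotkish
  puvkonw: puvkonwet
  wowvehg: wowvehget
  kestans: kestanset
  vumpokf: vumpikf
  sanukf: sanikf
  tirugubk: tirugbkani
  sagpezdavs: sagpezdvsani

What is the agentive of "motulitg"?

zupets and kestans both end in -s yet inflect differently (fazupetsish, kestanset), so the final letter is not what conditions the rule; the second-to-last letter is.
"motulitg" has second-to-last letter 't'. The stems whose second-to-last letter is 't' (zupets → fazupetsish, ruvlotk → faruvlotkish) add fa- … -ish around the stem.
So motulitg → famotulitgish.

famotulitgish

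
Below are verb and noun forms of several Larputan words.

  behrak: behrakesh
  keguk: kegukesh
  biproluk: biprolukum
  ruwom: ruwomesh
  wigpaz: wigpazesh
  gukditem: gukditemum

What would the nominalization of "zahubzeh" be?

zahubzehum

biproluk and behrak both end in -k yet inflect differently (biprolukum, behrakesh), so the final letter is not what conditions the rule; the number of vowels is.
"zahubzeh" has 3 vowels. The stems with 3 vowels (biproluk → biprolukum, gukditem → gukditemum) add -um.
The other pattern: stems with 2 vowels add -esh.
So zahubzeh → zahubzehum.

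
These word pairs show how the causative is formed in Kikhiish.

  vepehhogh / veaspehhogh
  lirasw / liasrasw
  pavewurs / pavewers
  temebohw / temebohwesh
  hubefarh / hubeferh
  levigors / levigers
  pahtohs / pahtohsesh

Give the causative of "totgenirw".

pavewurs and pahtohs both end in -s yet inflect differently (pavewers, pahtohsesh), so the final letter is not what conditions the rule; the second-to-last letter is.
"totgenirw" has second-to-last letter 'r'. The stems whose second-to-last letter is 'r' (pavewurs → pavewers, hubefarh → hubeferh, levigors → levigers) change the last vowel to 'e'.
So totgenirw → totgenerw.

totgenerw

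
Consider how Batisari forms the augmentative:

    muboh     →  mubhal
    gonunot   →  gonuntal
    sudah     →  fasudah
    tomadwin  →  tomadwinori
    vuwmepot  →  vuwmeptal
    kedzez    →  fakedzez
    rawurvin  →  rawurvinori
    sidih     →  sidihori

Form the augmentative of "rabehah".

muboh and sidih both end in -h yet inflect differently (mubhal, sidihori), so the final letter is not what conditions the rule; the last vowel is.
"rabehah" has last vowel 'a'. The one such stem in the data (sudah → fasudah) adds the prefix fa-, so the same rule applies.
So rabehah → farabehah.

farabehah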